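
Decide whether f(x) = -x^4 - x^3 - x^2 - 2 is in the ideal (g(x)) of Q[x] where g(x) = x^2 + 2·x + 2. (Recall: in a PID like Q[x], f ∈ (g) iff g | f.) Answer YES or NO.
In Q[x] the ideal (g) consists of all multiples of g, so f ∈ (g) iff g | f, i.e. iff the remainder of f on division by g is 0. Divide f by g (g is monic, so eliminate the leading term of the running remainder at each step):
  leading term -x^4: subtract (-x^2)·g(x) = -x^4 - 2·x^3 - 2·x^2, leaving x^3 + x^2 - 2
  leading term x^3: subtract (x)·g(x) = x^3 + 2·x^2 + 2·x, leaving -x^2 - 2·x - 2
  leading term -x^2: subtract (-1)·g(x) = -x^2 - 2·x - 2, leaving 0
The remainder is 0, so f(x) = g(x) · h(x) with h(x) = -x^2 + x - 1. Hence g | f, i.e. f ∈ (g).

Final answer: YES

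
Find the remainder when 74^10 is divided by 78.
Use repeated squaring. Binary(10) = 1010. Walk through the bits of the exponent 10 left-to-right: at each bit after the leading one, square the running value, then multiply by 74 if the bit is 1 (always reducing mod 78):
  bit 1 = 1 (leading): start with 74.
  bit 2 = 0: square 74^2 = 5476 ≡ 16 (mod 78).
  bit 3 = 1: square 16^2 = 256 ≡ 22; bit is 1, so multiply 22·74 = 1628 ≡ 68 (mod 78).
  bit 4 = 0: square 68^2 = 4624 ≡ 22 (mod 78).
Final value: 74^10 ≡ 22 (mod 78).

Final answer: 22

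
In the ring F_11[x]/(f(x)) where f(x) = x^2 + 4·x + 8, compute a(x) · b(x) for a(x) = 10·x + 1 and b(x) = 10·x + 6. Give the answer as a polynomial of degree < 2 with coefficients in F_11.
Multiply as integer polynomials: a · b = 100·x^2 + 70·x + 6. Reducing coefficients mod 11: a · b ≡ x^2 + 4·x + 6. Now divide by f(x) = x^2 + 4·x + 8 in F_11[x], eliminating the leading term at each step:
  leading term x^2: subtract (1)·f(x) = x^2 + 4·x + 8, leaving 9 (coefficients mod 11)
The degree is now < 2, so this is the remainder. Hence a · b ≡ 9 in F_11[x]/(f).

Final answer: a · b ≡ 9 (mod f(x))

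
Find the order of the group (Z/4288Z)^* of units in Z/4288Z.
|(Z/4288Z)^*| = 2112

(Z/4288Z)^* consists of the classes a with gcd(a, 4288) = 1, so its order is φ(4288). φ is multiplicative, with φ(p^e) = p^e − p^(e−1). Factorise 4288 = 2^6 · 67. Then
  φ(4288) = (2^6 − 2^5) · (67 − 1) = 32 · 66 = 2112.
Thus |(Z/4288Z)^*| = 2112.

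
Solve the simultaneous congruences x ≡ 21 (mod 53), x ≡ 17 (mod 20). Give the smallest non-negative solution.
The moduli 53, 20 are pairwise coprime, so by the CRT there is a unique solution mod 53·20 = 1060.
Solve by successive substitution. Start with x ≡ 21 (mod 53).
  Combine with x ≡ 17 (mod 20): write x = 21 + 53·t and require 21 + 53·t ≡ 17 (mod 20), i.e. 53·t ≡ 17 − 21 ≡ 16 (mod 20). Since 53^(−1) ≡ 17 (mod 20) (53 ≡ 13 (mod 20)), t ≡ 17·16 ≡ 12 (mod 20). So x ≡ 21 + 53·12 = 657 (mod 1060).
Unique solution in [0, 1060): x = 657.

Final answer: x ≡ 657 (mod 1060); the representative in [0, 1060) is 657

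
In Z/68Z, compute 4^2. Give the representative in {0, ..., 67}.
16

Use repeated squaring. Binary(2) = 10. Walk through the bits of the exponent 2 left-to-right: at each bit after the leading one, square the running value, then multiply by 4 if the bit is 1 (always reducing mod 68):
  bit 1 = 1 (leading): start with 4.
  bit 2 = 0: square 4^2 = 16 (mod 68).
Final value: 4^2 ≡ 16 (mod 68).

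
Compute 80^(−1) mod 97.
80^(−1) ≡ 57 (mod 97)

Apply the extended Euclidean algorithm to (97, 80), tracking rows (r, s, t) with s·97 + t·80 = r. Each division r_prev = q·r_cur + r_new produces the new row as (previous row) − q·(current row):
  row A: (97, 1, 0)   [1·97 + 0·80 = 97]
  row B: (80, 0, 1)   [0·97 + 1·80 = 80]
  97 = 1·80 + 17   → row C = row A − 1·row B = (17, 1, −1)   [check: 1·97 − 1·80 = 17]
  80 = 4·17 + 12   → row D = row B − 4·row C = (12, −4, 5)   [check: −4·97 + 5·80 = 12]
  17 = 1·12 + 5   → row E = row C − 1·row D = (5, 5, −6)   [check: 5·97 − 6·80 = 5]
  12 = 2·5 + 2   → row F = row D − 2·row E = (2, −14, 17)   [check: −14·97 + 17·80 = 2]
  5 = 2·2 + 1   → row G = row E − 2·row F = (1, 33, −40)   [check: 33·97 − 40·80 = 1]
  2 = 2·1 + 0   → remainder 0, stop. gcd = 1 (last nonzero row G).
The gcd is 1, so 80 is invertible mod 97. The last nonzero row gives 33·97 − 40·80 = 1, so t = −40. So 80^(−1) ≡ −40 ≡ 57 (mod 97). Verify: 80 · 57 = 4560 ≡ 1 (mod 97). ✓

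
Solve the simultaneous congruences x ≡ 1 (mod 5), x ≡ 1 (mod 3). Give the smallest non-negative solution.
x ≡ 1 (mod 15); the representative in [0, 15) is 1

The moduli 5, 3 are pairwise coprime, so by the CRT there is a unique solution mod 5·3 = 15.
Solve by successive substitution. Start with x ≡ 1 (mod 5).
  Combine with x ≡ 1 (mod 3): write x = 1 + 5·t and require 1 + 5·t ≡ 1 (mod 3), i.e. 5·t ≡ 1 − 1 ≡ 0 (mod 3). Since 5^(−1) ≡ 2 (mod 3) (5 ≡ 2 (mod 3)), t ≡ 2·0 ≡ 0 (mod 3). So x ≡ 1 + 5·0 = 1 (mod 15).
Unique solution in [0, 15): x = 1.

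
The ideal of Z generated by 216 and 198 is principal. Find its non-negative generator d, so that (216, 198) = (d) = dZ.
(216, 198) = (18); d = 18

In the PID Z, (a, b) is generated by gcd(a, b). Compute gcd(216, 198) with the extended Euclidean algorithm, tracking rows (r, s, t) with s·216 + t·198 = r:
  row A: (216, 1, 0)   [1·216 + 0·198 = 216]
  row B: (198, 0, 1)   [0·216 + 1·198 = 198]
  216 = 1·198 + 18   → row C = row A − 1·row B = (18, 1, −1)   [check: 1·216 − 1·198 = 18]
  198 = 11·18 + 0   → remainder 0, stop. gcd = 18 (last nonzero row C).
So gcd(216, 198) = 18, with Bézout identity 1·216 − 1·198 = 18. Containment (⊇): the Bézout identity exhibits 18 as an element of (216, 198), giving (18) ⊆ (216, 198). Containment (⊆): since 18 | 216 and 18 | 198 (216 = 18·12, 198 = 18·11), every Z-linear combination of 216 and 198 is divisible by 18, so (216, 198) ⊆ (18). Therefore (216, 198) = (18), d = 18.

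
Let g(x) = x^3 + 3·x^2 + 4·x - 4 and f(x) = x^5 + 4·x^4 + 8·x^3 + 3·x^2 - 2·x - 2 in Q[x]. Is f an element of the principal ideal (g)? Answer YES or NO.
NO

In Q[x] the ideal (g) consists of all multiples of g, so f ∈ (g) iff g | f, i.e. iff the remainder of f on division by g is 0. Divide f by g (g is monic, so eliminate the leading term of the running remainder at each step):
  leading term x^5: subtract (x^2)·g(x) = x^5 + 3·x^4 + 4·x^3 - 4·x^2, leaving x^4 + 4·x^3 + 7·x^2 - 2·x - 2
  leading term x^4: subtract (x)·g(x) = x^4 + 3·x^3 + 4·x^2 - 4·x, leaving x^3 + 3·x^2 + 2·x - 2
  leading term x^3: subtract (1)·g(x) = x^3 + 3·x^2 + 4·x - 4, leaving 2 - 2·x
The remainder r(x) = 2 - 2·x ≠ 0 (and deg r < deg g), so g ∤ f, i.e. f ∉ (g).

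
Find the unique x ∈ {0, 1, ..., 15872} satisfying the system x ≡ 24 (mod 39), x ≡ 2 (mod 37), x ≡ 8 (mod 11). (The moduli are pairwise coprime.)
x ≡ 3924 (mod 15873); the representative in [0, 15873) is 3924

The moduli 39, 37, 11 are pairwise coprime, so by the CRT there is a unique solution mod 39·37·11 = 15873.
Solve by successive substitution. Start with x ≡ 24 (mod 39).
  Combine with x ≡ 2 (mod 37): write x = 24 + 39·t and require 24 + 39·t ≡ 2 (mod 37), i.e. 39·t ≡ 2 − 24 ≡ 15 (mod 37). Since 39^(−1) ≡ 19 (mod 37) (39 ≡ 2 (mod 37)), t ≡ 19·15 ≡ 26 (mod 37). So x ≡ 24 + 39·26 = 1038 (mod 1443).
  Combine with x ≡ 8 (mod 11): write x = 1038 + 1443·t and require 1038 + 1443·t ≡ 8 (mod 11), i.e. 1443·t ≡ 8 − 1038 ≡ 4 (mod 11). Since 1443^(−1) ≡ 6 (mod 11) (1443 ≡ 2 (mod 11)), t ≡ 6·4 ≡ 2 (mod 11). So x ≡ 1038 + 1443·2 = 3924 (mod 15873).
Unique solution in [0, 15873): x = 3924.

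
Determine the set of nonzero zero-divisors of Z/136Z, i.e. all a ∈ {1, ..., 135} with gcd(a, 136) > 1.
An element a ∈ Z/136Z (with a ≠ 0) is a zero-divisor iff gcd(a, 136) > 1 (because a is a unit precisely when gcd(a, n) = 1, and in Z/nZ every nonzero, non-unit element is a zero-divisor). Scan a = 1, ..., 135 and keep those with gcd(a, 136) > 1:
  gcd(2, 136) = 2, gcd(4, 136) = 4, gcd(6, 136) = 2, gcd(8, 136) = 8, gcd(10, 136) = 2, gcd(12, 136) = 4, gcd(14, 136) = 2, gcd(16, 136) = 8, gcd(17, 136) = 17, gcd(18, 136) = 2, gcd(20, 136) = 4, gcd(22, 136) = 2, gcd(24, 136) = 8, gcd(26, 136) = 2, gcd(28, 136) = 4, gcd(30, 136) = 2, gcd(32, 136) = 8, gcd(34, 136) = 34, gcd(36, 136) = 4, gcd(38, 136) = 2, gcd(40, 136) = 8, gcd(42, 136) = 2, gcd(44, 136) = 4, gcd(46, 136) = 2, gcd(48, 136) = 8, gcd(50, 136) = 2, gcd(51, 136) = 17, gcd(52, 136) = 4, gcd(54, 136) = 2, gcd(56, 136) = 8, gcd(58, 136) = 2, gcd(60, 136) = 4, gcd(62, 136) = 2, gcd(64, 136) = 8, gcd(66, 136) = 2, gcd(68, 136) = 68, gcd(70, 136) = 2, gcd(72, 136) = 8, gcd(74, 136) = 2, gcd(76, 136) = 4, gcd(78, 136) = 2, gcd(80, 136) = 8, gcd(82, 136) = 2, gcd(84, 136) = 4, gcd(85, 136) = 17, gcd(86, 136) = 2, gcd(88, 136) = 8, gcd(90, 136) = 2, gcd(92, 136) = 4, gcd(94, 136) = 2, gcd(96, 136) = 8, gcd(98, 136) = 2, gcd(100, 136) = 4, gcd(102, 136) = 34, gcd(104, 136) = 8, gcd(106, 136) = 2, gcd(108, 136) = 4, gcd(110, 136) = 2, gcd(112, 136) = 8, gcd(114, 136) = 2, gcd(116, 136) = 4, gcd(118, 136) = 2, gcd(119, 136) = 17, gcd(120, 136) = 8, gcd(122, 136) = 2, gcd(124, 136) = 4, gcd(126, 136) = 2, gcd(128, 136) = 8, gcd(130, 136) = 2, gcd(132, 136) = 4, gcd(134, 136) = 2.
All other a ∈ {1, ..., 135} have gcd(a, 136) = 1 and are units. So the nonzero zero-divisors are exactly the 71 values of a appearing in this scan.

Final answer: nonzero zero-divisors of Z/136Z = {2, 4, 6, 8, 10, 12, 14, 16, 17, 18, 20, 22, 24, 26, 28, 30, 32, 34, 36, 38, 40, 42, 44, 46, 48, 50, 51, 52, 54, 56, 58, 60, 62, 64, 66, 68, 70, 72, 74, 76, 78, 80, 82, 84, 85, 86, 88, 90, 92, 94, 96, 98, 100, 102, 104, 106, 108, 110, 112, 114, 116, 118, 119, 120, 122, 124, 126, 128, 130, 132, 134}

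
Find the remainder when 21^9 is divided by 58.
43

Use repeated squaring. Binary(9) = 1001. Walk through the bits of the exponent 9 left-to-right: at each bit after the leading one, square the running value, then multiply by 21 if the bit is 1 (always reducing mod 58):
  bit 1 = 1 (leading): start with 21.
  bit 2 = 0: square 21^2 = 441 ≡ 35 (mod 58).
  bit 3 = 0: square 35^2 = 1225 ≡ 7 (mod 58).
  bit 4 = 1: square 7^2 = 49; bit is 1, so multiply 49·21 = 1029 ≡ 43 (mod 58).
Final value: 21^9 ≡ 43 (mod 58).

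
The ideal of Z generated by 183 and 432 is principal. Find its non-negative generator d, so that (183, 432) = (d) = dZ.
(183, 432) = (3); d = 3

In the PID Z, (a, b) is generated by gcd(a, b). Compute gcd(432, 183) with the extended Euclidean algorithm, tracking rows (r, s, t) with s·432 + t·183 = r:
  row A: (432, 1, 0)   [1·432 + 0·183 = 432]
  row B: (183, 0, 1)   [0·432 + 1·183 = 183]
  432 = 2·183 + 66   → row C = row A − 2·row B = (66, 1, −2)   [check: 1·432 − 2·183 = 66]
  183 = 2·66 + 51   → row D = row B − 2·row C = (51, −2, 5)   [check: −2·432 + 5·183 = 51]
  66 = 1·51 + 15   → row E = row C − 1·row D = (15, 3, −7)   [check: 3·432 − 7·183 = 15]
  51 = 3·15 + 6   → row F = row D − 3·row E = (6, −11, 26)   [check: −11·432 + 26·183 = 6]
  15 = 2·6 + 3   → row G = row E − 2·row F = (3, 25, −59)   [check: 25·432 − 59·183 = 3]
  6 = 2·3 + 0   → remainder 0, stop. gcd = 3 (last nonzero row G).
So gcd(183, 432) = 3, with Bézout identity 25·432 − 59·183 = 3. Containment (⊇): the Bézout identity exhibits 3 as an element of (183, 432), giving (3) ⊆ (183, 432). Containment (⊆): since 3 | 183 and 3 | 432 (183 = 3·61, 432 = 3·144), every Z-linear combination of 183 and 432 is divisible by 3, so (183, 432) ⊆ (3). Therefore (183, 432) = (3), d = 3.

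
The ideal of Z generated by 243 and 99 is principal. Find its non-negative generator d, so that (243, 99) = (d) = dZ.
(243, 99) = (9); d = 9

In the PID Z, (a, b) is generated by gcd(a, b). Compute gcd(243, 99) with the extended Euclidean algorithm, tracking rows (r, s, t) with s·243 + t·99 = r:
  row A: (243, 1, 0)   [1·243 + 0·99 = 243]
  row B: (99, 0, 1)   [0·243 + 1·99 = 99]
  243 = 2·99 + 45   → row C = row A − 2·row B = (45, 1, −2)   [check: 1·243 − 2·99 = 45]
  99 = 2·45 + 9   → row D = row B − 2·row C = (9, −2, 5)   [check: −2·243 + 5·99 = 9]
  45 = 5·9 + 0   → remainder 0, stop. gcd = 9 (last nonzero row D).
So gcd(243, 99) = 9, with Bézout identity −2·243 + 5·99 = 9. Containment (⊇): the Bézout identity exhibits 9 as an element of (243, 99), giving (9) ⊆ (243, 99). Containment (⊆): since 9 | 243 and 9 | 99 (243 = 9·27, 99 = 9·11), every Z-linear combination of 243 and 99 is divisible by 9, so (243, 99) ⊆ (9). Therefore (243, 99) = (9), d = 9.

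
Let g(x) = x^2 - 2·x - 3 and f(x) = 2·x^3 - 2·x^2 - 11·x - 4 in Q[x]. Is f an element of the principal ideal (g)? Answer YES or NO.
In Q[x] the ideal (g) consists of all multiples of g, so f ∈ (g) iff g | f, i.e. iff the remainder of f on division by g is 0. Divide f by g (g is monic, so eliminate the leading term of the running remainder at each step):
  leading term 2·x^3: subtract (2·x)·g(x) = 2·x^3 - 4·x^2 - 6·x, leaving 2·x^2 - 5·x - 4
  leading term 2·x^2: subtract (2)·g(x) = 2·x^2 - 4·x - 6, leaving 2 - x
The remainder r(x) = 2 - x ≠ 0 (and deg r < deg g), so g ∤ f, i.e. f ∉ (g).

Final answer: NO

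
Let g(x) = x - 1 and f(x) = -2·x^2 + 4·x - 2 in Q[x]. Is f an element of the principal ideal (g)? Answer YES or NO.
YES

In Q[x] the ideal (g) consists of all multiples of g, so f ∈ (g) iff g | f, i.e. iff the remainder of f on division by g is 0. Divide f by g (g is monic, so eliminate the leading term of the running remainder at each step):
  leading term -2·x^2: subtract (-2·x)·g(x) = -2·x^2 + 2·x, leaving 2·x - 2
  leading term 2·x: subtract (2)·g(x) = 2·x - 2, leaving 0
The remainder is 0, so f(x) = g(x) · h(x) with h(x) = 2 - 2·x. Hence g | f, i.e. f ∈ (g).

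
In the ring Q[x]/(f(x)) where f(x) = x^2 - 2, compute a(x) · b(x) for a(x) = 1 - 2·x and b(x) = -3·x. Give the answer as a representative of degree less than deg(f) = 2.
First multiply in Q[x] without reducing: a · b = 6·x^2 - 3·x. Now divide by f(x) = x^2 - 2, eliminating the leading term at each step:
  leading term 6·x^2: subtract (6)·f(x) = 6·x^2 - 12, leaving 12 - 3·x
The degree is now < 2, so this is the remainder. Hence a · b ≡ 12 - 3·x in Q[x]/(f).

Final answer: a · b ≡ 12 - 3·x (mod f(x))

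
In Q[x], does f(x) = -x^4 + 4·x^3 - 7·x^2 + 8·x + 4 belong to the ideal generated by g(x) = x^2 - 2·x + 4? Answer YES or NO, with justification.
In Q[x] the ideal (g) consists of all multiples of g, so f ∈ (g) iff g | f, i.e. iff the remainder of f on division by g is 0. Divide f by g (g is monic, so eliminate the leading term of the running remainder at each step):
  leading term -x^4: subtract (-x^2)·g(x) = -x^4 + 2·x^3 - 4·x^2, leaving 2·x^3 - 3·x^2 + 8·x + 4
  leading term 2·x^3: subtract (2·x)·g(x) = 2·x^3 - 4·x^2 + 8·x, leaving x^2 + 4
  leading term x^2: subtract (1)·g(x) = x^2 - 2·x + 4, leaving 2·x
The remainder r(x) = 2·x ≠ 0 (and deg r < deg g), so g ∤ f, i.e. f ∉ (g).

Final answer: NO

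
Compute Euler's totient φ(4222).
φ(4222) = 2110

φ is multiplicative, with φ(p^e) = p^e − p^(e−1). Factorise 4222 = 2 · 2111. Then
  φ(4222) = (2 − 1) · (2111 − 1) = 1 · 2110 = 2110.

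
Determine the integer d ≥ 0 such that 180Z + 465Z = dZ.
In the PID Z, (a, b) is generated by gcd(a, b). Compute gcd(465, 180) with the extended Euclidean algorithm, tracking rows (r, s, t) with s·465 + t·180 = r:
  row A: (465, 1, 0)   [1·465 + 0·180 = 465]
  row B: (180, 0, 1)   [0·465 + 1·180 = 180]
  465 = 2·180 + 105   → row C = row A − 2·row B = (105, 1, −2)   [check: 1·465 − 2·180 = 105]
  180 = 1·105 + 75   → row D = row B − 1·row C = (75, −1, 3)   [check: −1·465 + 3·180 = 75]
  105 = 1·75 + 30   → row E = row C − 1·row D = (30, 2, −5)   [check: 2·465 − 5·180 = 30]
  75 = 2·30 + 15   → row F = row D − 2·row E = (15, −5, 13)   [check: −5·465 + 13·180 = 15]
  30 = 2·15 + 0   → remainder 0, stop. gcd = 15 (last nonzero row F).
So gcd(180, 465) = 15, with Bézout identity −5·465 + 13·180 = 15. Containment (⊇): the Bézout identity exhibits 15 as an element of (180, 465), giving (15) ⊆ (180, 465). Containment (⊆): since 15 | 180 and 15 | 465 (180 = 15·12, 465 = 15·31), every Z-linear combination of 180 and 465 is divisible by 15, so (180, 465) ⊆ (15). Therefore (180, 465) = (15), d = 15.

Final answer: (180, 465) = (15); d = 15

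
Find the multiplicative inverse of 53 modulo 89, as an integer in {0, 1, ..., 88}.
53^(−1) ≡ 42 (mod 89)

Apply the extended Euclidean algorithm to (89, 53), tracking rows (r, s, t) with s·89 + t·53 = r. Each division r_prev = q·r_cur + r_new produces the new row as (previous row) − q·(current row):
  row A: (89, 1, 0)   [1·89 + 0·53 = 89]
  row B: (53, 0, 1)   [0·89 + 1·53 = 53]
  89 = 1·53 + 36   → row C = row A − 1·row B = (36, 1, −1)   [check: 1·89 − 1·53 = 36]
  53 = 1·36 + 17   → row D = row B − 1·row C = (17, −1, 2)   [check: −1·89 + 2·53 = 17]
  36 = 2·17 + 2   → row E = row C − 2·row D = (2, 3, −5)   [check: 3·89 − 5·53 = 2]
  17 = 8·2 + 1   → row F = row D − 8·row E = (1, −25, 42)   [check: −25·89 + 42·53 = 1]
  2 = 2·1 + 0   → remainder 0, stop. gcd = 1 (last nonzero row F).
The gcd is 1, so 53 is invertible mod 89. The last nonzero row gives −25·89 + 42·53 = 1, so t = 42. So 53^(−1) ≡ 42 (mod 89). Verify: 53 · 42 = 2226 ≡ 1 (mod 89). ✓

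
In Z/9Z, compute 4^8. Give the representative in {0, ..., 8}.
Use repeated squaring. Binary(8) = 1000. Walk through the bits of the exponent 8 left-to-right: at each bit after the leading one, square the running value, then multiply by 4 if the bit is 1 (always reducing mod 9):
  bit 1 = 1 (leading): start with 4.
  bit 2 = 0: square 4^2 = 16 ≡ 7 (mod 9).
  bit 3 = 0: square 7^2 = 49 ≡ 4 (mod 9).
  bit 4 = 0: square 4^2 = 16 ≡ 7 (mod 9).
Final value: 4^8 ≡ 7 (mod 9).

Final answer: 7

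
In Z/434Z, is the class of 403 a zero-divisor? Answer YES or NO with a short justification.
YES

gcd(403, 434) = 31 > 1, so 403 is not a unit in Z/434Z. In Z/nZ every nonzero non-unit is a zero-divisor: explicitly, take b = 434/gcd = 14 ≠ 0 (mod 434); then 403·14 = 5642 = 13·434, i.e. 403·14 ≡ 0 (mod 434). So 403 is a zero-divisor.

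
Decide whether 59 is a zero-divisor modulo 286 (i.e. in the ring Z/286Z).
NO

gcd(59, 286) = 1, so 59 is a unit in Z/286Z (it has a multiplicative inverse). A unit cannot be a zero-divisor: if 59·b ≡ 0 then multiplying both sides by 59^(−1) gives b ≡ 0. So 59 is not a zero-divisor.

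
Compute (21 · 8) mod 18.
Reduce the factors first: 21 ≡ 3 (mod 18), so 21 · 8 ≡ 3 · 8 (mod 18). 3 · 8 = 24. Dividing by 18: 24 = 1·18 + 6. So (21 · 8) mod 18 = 6.

Final answer: 6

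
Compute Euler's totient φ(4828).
φ is multiplicative, with φ(p^e) = p^e − p^(e−1). Factorise 4828 = 2^2 · 17 · 71. Then
  φ(4828) = (2^2 − 2^1) · (17 − 1) · (71 − 1) = 2 · 16 · 70 = 2240.

Final answer: φ(4828) = 2240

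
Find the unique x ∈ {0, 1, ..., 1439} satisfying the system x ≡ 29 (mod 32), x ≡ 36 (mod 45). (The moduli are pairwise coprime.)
The moduli 32, 45 are pairwise coprime, so by the CRT there is a unique solution mod 32·45 = 1440.
Solve by successive substitution. Start with x ≡ 29 (mod 32).
  Combine with x ≡ 36 (mod 45): write x = 29 + 32·t and require 29 + 32·t ≡ 36 (mod 45), i.e. 32·t ≡ 36 − 29 ≡ 7 (mod 45). Since 32^(−1) ≡ 38 (mod 45), t ≡ 38·7 ≡ 41 (mod 45). So x ≡ 29 + 32·41 = 1341 (mod 1440).
Unique solution in [0, 1440): x = 1341.

Final answer: x ≡ 1341 (mod 1440); the representative in [0, 1440) is 1341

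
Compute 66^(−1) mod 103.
66^(−1) ≡ 64 (mod 103)

Apply the extended Euclidean algorithm to (103, 66), tracking rows (r, s, t) with s·103 + t·66 = r. Each division r_prev = q·r_cur + r_new produces the new row as (previous row) − q·(current row):
  row A: (103, 1, 0)   [1·103 + 0·66 = 103]
  row B: (66, 0, 1)   [0·103 + 1·66 = 66]
  103 = 1·66 + 37   → row C = row A − 1·row B = (37, 1, −1)   [check: 1·103 − 1·66 = 37]
  66 = 1·37 + 29   → row D = row B − 1·row C = (29, −1, 2)   [check: −1·103 + 2·66 = 29]
  37 = 1·29 + 8   → row E = row C − 1·row D = (8, 2, −3)   [check: 2·103 − 3·66 = 8]
  29 = 3·8 + 5   → row F = row D − 3·row E = (5, −7, 11)   [check: −7·103 + 11·66 = 5]
  8 = 1·5 + 3   → row G = row E − 1·row F = (3, 9, −14)   [check: 9·103 − 14·66 = 3]
  5 = 1·3 + 2   → row H = row F − 1·row G = (2, −16, 25)   [check: −16·103 + 25·66 = 2]
  3 = 1·2 + 1   → row I = row G − 1·row H = (1, 25, −39)   [check: 25·103 − 39·66 = 1]
  2 = 2·1 + 0   → remainder 0, stop. gcd = 1 (last nonzero row I).
The gcd is 1, so 66 is invertible mod 103. The last nonzero row gives 25·103 − 39·66 = 1, so t = −39. So 66^(−1) ≡ −39 ≡ 64 (mod 103). Verify: 66 · 64 = 4224 ≡ 1 (mod 103). ✓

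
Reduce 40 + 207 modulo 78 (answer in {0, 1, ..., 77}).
13

Reduce the summands first: 207 ≡ 51 (mod 78), so 40 + 207 ≡ 40 + 51 (mod 78). 40 + 51 = 91; 91 = 1·78 + 13, so (40 + 207) mod 78 = 13.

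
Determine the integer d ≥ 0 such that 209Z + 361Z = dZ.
(209, 361) = (19); d = 19

In the PID Z, (a, b) is generated by gcd(a, b). Compute gcd(361, 209) with the extended Euclidean algorithm, tracking rows (r, s, t) with s·361 + t·209 = r:
  row A: (361, 1, 0)   [1·361 + 0·209 = 361]
  row B: (209, 0, 1)   [0·361 + 1·209 = 209]
  361 = 1·209 + 152   → row C = row A − 1·row B = (152, 1, −1)   [check: 1·361 − 1·209 = 152]
  209 = 1·152 + 57   → row D = row B − 1·row C = (57, −1, 2)   [check: −1·361 + 2·209 = 57]
  152 = 2·57 + 38   → row E = row C − 2·row D = (38, 3, −5)   [check: 3·361 − 5·209 = 38]
  57 = 1·38 + 19   → row F = row D − 1·row E = (19, −4, 7)   [check: −4·361 + 7·209 = 19]
  38 = 2·19 + 0   → remainder 0, stop. gcd = 19 (last nonzero row F).
So gcd(209, 361) = 19, with Bézout identity −4·361 + 7·209 = 19. Containment (⊇): the Bézout identity exhibits 19 as an element of (209, 361), giving (19) ⊆ (209, 361). Containment (⊆): since 19 | 209 and 19 | 361 (209 = 19·11, 361 = 19·19), every Z-linear combination of 209 and 361 is divisible by 19, so (209, 361) ⊆ (19). Therefore (209, 361) = (19), d = 19.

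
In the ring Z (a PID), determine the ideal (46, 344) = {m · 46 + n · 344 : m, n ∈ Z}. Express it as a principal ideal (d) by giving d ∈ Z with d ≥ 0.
(46, 344) = (2); d = 2

In the PID Z, (a, b) is generated by gcd(a, b). Compute gcd(344, 46) with the extended Euclidean algorithm, tracking rows (r, s, t) with s·344 + t·46 = r:
  row A: (344, 1, 0)   [1·344 + 0·46 = 344]
  row B: (46, 0, 1)   [0·344 + 1·46 = 46]
  344 = 7·46 + 22   → row C = row A − 7·row B = (22, 1, −7)   [check: 1·344 − 7·46 = 22]
  46 = 2·22 + 2   → row D = row B − 2·row C = (2, −2, 15)   [check: −2·344 + 15·46 = 2]
  22 = 11·2 + 0   → remainder 0, stop. gcd = 2 (last nonzero row D).
So gcd(46, 344) = 2, with Bézout identity −2·344 + 15·46 = 2. Containment (⊇): the Bézout identity exhibits 2 as an element of (46, 344), giving (2) ⊆ (46, 344). Containment (⊆): since 2 | 46 and 2 | 344 (46 = 2·23, 344 = 2·172), every Z-linear combination of 46 and 344 is divisible by 2, so (46, 344) ⊆ (2). Therefore (46, 344) = (2), d = 2.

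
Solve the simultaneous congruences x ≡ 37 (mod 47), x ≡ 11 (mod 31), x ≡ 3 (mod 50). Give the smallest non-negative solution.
The moduli 47, 31, 50 are pairwise coprime, so by the CRT there is a unique solution mod 47·31·50 = 72850.
Solve by successive substitution. Start with x ≡ 37 (mod 47).
  Combine with x ≡ 11 (mod 31): write x = 37 + 47·t and require 37 + 47·t ≡ 11 (mod 31), i.e. 47·t ≡ 11 − 37 ≡ 5 (mod 31). Since 47^(−1) ≡ 2 (mod 31) (47 ≡ 16 (mod 31)), t ≡ 2·5 ≡ 10 (mod 31). So x ≡ 37 + 47·10 = 507 (mod 1457).
  Combine with x ≡ 3 (mod 50): write x = 507 + 1457·t and require 507 + 1457·t ≡ 3 (mod 50), i.e. 1457·t ≡ 3 − 507 ≡ 46 (mod 50). Since 1457^(−1) ≡ 43 (mod 50) (1457 ≡ 7 (mod 50)), t ≡ 43·46 ≡ 28 (mod 50). So x ≡ 507 + 1457·28 = 41303 (mod 72850).
Unique solution in [0, 72850): x = 41303.

Final answer: x ≡ 41303 (mod 72850); the representative in [0, 72850) is 41303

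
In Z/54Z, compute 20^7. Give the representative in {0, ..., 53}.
Use repeated squaring. Binary(7) = 111. Walk through the bits of the exponent 7 left-to-right: at each bit after the leading one, square the running value, then multiply by 20 if the bit is 1 (always reducing mod 54):
  bit 1 = 1 (leading): start with 20.
  bit 2 = 1: square 20^2 = 400 ≡ 22; bit is 1, so multiply 22·20 = 440 ≡ 8 (mod 54).
  bit 3 = 1: square 8^2 = 64 ≡ 10; bit is 1, so multiply 10·20 = 200 ≡ 38 (mod 54).
Final value: 20^7 ≡ 38 (mod 54).

Final answer: 38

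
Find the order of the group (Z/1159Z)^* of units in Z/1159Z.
(Z/1159Z)^* consists of the classes a with gcd(a, 1159) = 1, so its order is φ(1159). φ is multiplicative, with φ(p^e) = p^e − p^(e−1). Factorise 1159 = 19 · 61. Then
  φ(1159) = (19 − 1) · (61 − 1) = 18 · 60 = 1080.
Thus |(Z/1159Z)^*| = 1080.

Final answer: |(Z/1159Z)^*| = 1080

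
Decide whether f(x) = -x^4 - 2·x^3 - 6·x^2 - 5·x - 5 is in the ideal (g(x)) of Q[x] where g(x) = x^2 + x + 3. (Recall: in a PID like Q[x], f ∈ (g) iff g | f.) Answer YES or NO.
NO

In Q[x] the ideal (g) consists of all multiples of g, so f ∈ (g) iff g | f, i.e. iff the remainder of f on division by g is 0. Divide f by g (g is monic, so eliminate the leading term of the running remainder at each step):
  leading term -x^4: subtract (-x^2)·g(x) = -x^4 - x^3 - 3·x^2, leaving -x^3 - 3·x^2 - 5·x - 5
  leading term -x^3: subtract (-x)·g(x) = -x^3 - x^2 - 3·x, leaving -2·x^2 - 2·x - 5
  leading term -2·x^2: subtract (-2)·g(x) = -2·x^2 - 2·x - 6, leaving 1
The remainder r(x) = 1 ≠ 0 (and deg r < deg g), so g ∤ f, i.e. f ∉ (g).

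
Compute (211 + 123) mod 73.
Reduce the summands first: 211 ≡ 65, 123 ≡ 50 (mod 73), so 211 + 123 ≡ 65 + 50 (mod 73). 65 + 50 = 115; 115 = 1·73 + 42, so (211 + 123) mod 73 = 42.

Final answer: 42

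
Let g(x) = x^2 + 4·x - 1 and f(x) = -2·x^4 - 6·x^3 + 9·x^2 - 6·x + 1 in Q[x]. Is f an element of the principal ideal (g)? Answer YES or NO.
In Q[x] the ideal (g) consists of all multiples of g, so f ∈ (g) iff g | f, i.e. iff the remainder of f on division by g is 0. Divide f by g (g is monic, so eliminate the leading term of the running remainder at each step):
  leading term -2·x^4: subtract (-2·x^2)·g(x) = -2·x^4 - 8·x^3 + 2·x^2, leaving 2·x^3 + 7·x^2 - 6·x + 1
  leading term 2·x^3: subtract (2·x)·g(x) = 2·x^3 + 8·x^2 - 2·x, leaving -x^2 - 4·x + 1
  leading term -x^2: subtract (-1)·g(x) = -x^2 - 4·x + 1, leaving 0
The remainder is 0, so f(x) = g(x) · h(x) with h(x) = -2·x^2 + 2·x - 1. Hence g | f, i.e. f ∈ (g).

Final answer: YES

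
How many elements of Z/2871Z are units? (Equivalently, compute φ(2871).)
An element a ∈ Z/2871Z is a unit iff gcd(a, 2871) = 1, so the number of units is φ(2871). φ is multiplicative, with φ(p^e) = p^e − p^(e−1). Factorise 2871 = 3^2 · 11 · 29. Then
  φ(2871) = (3^2 − 3^1) · (11 − 1) · (29 − 1) = 6 · 10 · 28 = 1680.

Final answer: Z/2871Z has φ(2871) = 1680 units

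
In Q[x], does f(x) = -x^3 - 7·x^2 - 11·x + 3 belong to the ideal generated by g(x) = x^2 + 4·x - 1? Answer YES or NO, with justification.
YES

In Q[x] the ideal (g) consists of all multiples of g, so f ∈ (g) iff g | f, i.e. iff the remainder of f on division by g is 0. Divide f by g (g is monic, so eliminate the leading term of the running remainder at each step):
  leading term -x^3: subtract (-x)·g(x) = -x^3 - 4·x^2 + x, leaving -3·x^2 - 12·x + 3
  leading term -3·x^2: subtract (-3)·g(x) = -3·x^2 - 12·x + 3, leaving 0
The remainder is 0, so f(x) = g(x) · h(x) with h(x) = -x - 3. Hence g | f, i.e. f ∈ (g).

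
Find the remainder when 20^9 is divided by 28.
20

Use repeated squaring. Binary(9) = 1001. Walk through the bits of the exponent 9 left-to-right: at each bit after the leading one, square the running value, then multiply by 20 if the bit is 1 (always reducing mod 28):
  bit 1 = 1 (leading): start with 20.
  bit 2 = 0: square 20^2 = 400 ≡ 8 (mod 28).
  bit 3 = 0: square 8^2 = 64 ≡ 8 (mod 28).
  bit 4 = 1: square 8^2 = 64 ≡ 8; bit is 1, so multiply 8·20 = 160 ≡ 20 (mod 28).
Final value: 20^9 ≡ 20 (mod 28).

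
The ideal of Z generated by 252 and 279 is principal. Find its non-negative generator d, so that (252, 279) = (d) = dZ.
In the PID Z, (a, b) is generated by gcd(a, b). Compute gcd(279, 252) with the extended Euclidean algorithm, tracking rows (r, s, t) with s·279 + t·252 = r:
  row A: (279, 1, 0)   [1·279 + 0·252 = 279]
  row B: (252, 0, 1)   [0·279 + 1·252 = 252]
  279 = 1·252 + 27   → row C = row A − 1·row B = (27, 1, −1)   [check: 1·279 − 1·252 = 27]
  252 = 9·27 + 9   → row D = row B − 9·row C = (9, −9, 10)   [check: −9·279 + 10·252 = 9]
  27 = 3·9 + 0   → remainder 0, stop. gcd = 9 (last nonzero row D).
So gcd(252, 279) = 9, with Bézout identity −9·279 + 10·252 = 9. Containment (⊇): the Bézout identity exhibits 9 as an element of (252, 279), giving (9) ⊆ (252, 279). Containment (⊆): since 9 | 252 and 9 | 279 (252 = 9·28, 279 = 9·31), every Z-linear combination of 252 and 279 is divisible by 9, so (252, 279) ⊆ (9). Therefore (252, 279) = (9), d = 9.

Final answer: (252, 279) = (9); d = 9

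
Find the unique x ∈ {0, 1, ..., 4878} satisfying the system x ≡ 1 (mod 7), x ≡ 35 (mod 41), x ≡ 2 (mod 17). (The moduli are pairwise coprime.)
x ≡ 3725 (mod 4879); the representative in [0, 4879) is 3725

The moduli 7, 41, 17 are pairwise coprime, so by the CRT there is a unique solution mod 7·41·17 = 4879.
Solve by successive substitution. Start with x ≡ 1 (mod 7).
  Combine with x ≡ 35 (mod 41): write x = 1 + 7·t and require 1 + 7·t ≡ 35 (mod 41), i.e. 7·t ≡ 35 − 1 ≡ 34 (mod 41). Since 7^(−1) ≡ 6 (mod 41), t ≡ 6·34 ≡ 40 (mod 41). So x ≡ 1 + 7·40 = 281 (mod 287).
  Combine with x ≡ 2 (mod 17): write x = 281 + 287·t and require 281 + 287·t ≡ 2 (mod 17), i.e. 287·t ≡ 2 − 281 ≡ 10 (mod 17). Since 287^(−1) ≡ 8 (mod 17) (287 ≡ 15 (mod 17)), t ≡ 8·10 ≡ 12 (mod 17). So x ≡ 281 + 287·12 = 3725 (mod 4879).
Unique solution in [0, 4879): x = 3725.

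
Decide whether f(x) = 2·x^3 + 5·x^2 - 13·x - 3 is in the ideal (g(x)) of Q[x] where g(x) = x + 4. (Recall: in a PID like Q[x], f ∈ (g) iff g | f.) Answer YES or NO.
NO

In Q[x] the ideal (g) consists of all multiples of g, so f ∈ (g) iff g | f, i.e. iff the remainder of f on division by g is 0. Divide f by g (g is monic, so eliminate the leading term of the running remainder at each step):
  leading term 2·x^3: subtract (2·x^2)·g(x) = 2·x^3 + 8·x^2, leaving -3·x^2 - 13·x - 3
  leading term -3·x^2: subtract (-3·x)·g(x) = -3·x^2 - 12·x, leaving -x - 3
  leading term -x: subtract (-1)·g(x) = -x - 4, leaving 1
The remainder r(x) = 1 ≠ 0 (and deg r < deg g), so g ∤ f, i.e. f ∉ (g).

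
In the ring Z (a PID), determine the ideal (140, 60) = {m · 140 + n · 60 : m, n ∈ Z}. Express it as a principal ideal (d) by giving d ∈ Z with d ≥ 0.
In the PID Z, (a, b) is generated by gcd(a, b). Compute gcd(140, 60) with the extended Euclidean algorithm, tracking rows (r, s, t) with s·140 + t·60 = r:
  row A: (140, 1, 0)   [1·140 + 0·60 = 140]
  row B: (60, 0, 1)   [0·140 + 1·60 = 60]
  140 = 2·60 + 20   → row C = row A − 2·row B = (20, 1, −2)   [check: 1·140 − 2·60 = 20]
  60 = 3·20 + 0   → remainder 0, stop. gcd = 20 (last nonzero row C).
So gcd(140, 60) = 20, with Bézout identity 1·140 − 2·60 = 20. Containment (⊇): the Bézout identity exhibits 20 as an element of (140, 60), giving (20) ⊆ (140, 60). Containment (⊆): since 20 | 140 and 20 | 60 (140 = 20·7, 60 = 20·3), every Z-linear combination of 140 and 60 is divisible by 20, so (140, 60) ⊆ (20). Therefore (140, 60) = (20), d = 20.

Final answer: (140, 60) = (20); d = 20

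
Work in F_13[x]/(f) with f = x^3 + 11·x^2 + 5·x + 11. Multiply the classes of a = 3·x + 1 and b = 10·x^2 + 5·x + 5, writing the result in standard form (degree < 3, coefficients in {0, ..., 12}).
a · b ≡ 7·x^2 (mod f(x))

Multiply as integer polynomials: a · b = 30·x^3 + 25·x^2 + 20·x + 5. Reducing coefficients mod 13: a · b ≡ 4·x^3 + 12·x^2 + 7·x + 5. Now divide by f(x) = x^3 + 11·x^2 + 5·x + 11 in F_13[x], eliminating the leading term at each step:
  leading term 4·x^3: subtract (4)·f(x) = 4·x^3 + 5·x^2 + 7·x + 5, leaving 7·x^2 (coefficients mod 13)
The degree is now < 3, so this is the remainder. Hence a · b ≡ 7·x^2 in F_13[x]/(f).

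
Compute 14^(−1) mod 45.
Apply the extended Euclidean algorithm to (45, 14), tracking rows (r, s, t) with s·45 + t·14 = r. Each division r_prev = q·r_cur + r_new produces the new row as (previous row) − q·(current row):
  row A: (45, 1, 0)   [1·45 + 0·14 = 45]
  row B: (14, 0, 1)   [0·45 + 1·14 = 14]
  45 = 3·14 + 3   → row C = row A − 3·row B = (3, 1, −3)   [check: 1·45 − 3·14 = 3]
  14 = 4·3 + 2   → row D = row B − 4·row C = (2, −4, 13)   [check: −4·45 + 13·14 = 2]
  3 = 1·2 + 1   → row E = row C − 1·row D = (1, 5, −16)   [check: 5·45 − 16·14 = 1]
  2 = 2·1 + 0   → remainder 0, stop. gcd = 1 (last nonzero row E).
The gcd is 1, so 14 is invertible mod 45. The last nonzero row gives 5·45 − 16·14 = 1, so t = −16. So 14^(−1) ≡ −16 ≡ 29 (mod 45). Verify: 14 · 29 = 406 ≡ 1 (mod 45). ✓

Final answer: 14^(−1) ≡ 29 (mod 45)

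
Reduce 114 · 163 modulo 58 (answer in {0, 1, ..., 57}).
22

Reduce the factors first: 114 ≡ 56, 163 ≡ 47 (mod 58), so 114 · 163 ≡ 56 · 47 (mod 58). 56 · 47 = 2632. Dividing by 58: 2632 = 45·58 + 22. So (114 · 163) mod 58 = 22.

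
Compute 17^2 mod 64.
33

Use repeated squaring. Binary(2) = 10. Walk through the bits of the exponent 2 left-to-right: at each bit after the leading one, square the running value, then multiply by 17 if the bit is 1 (always reducing mod 64):
  bit 1 = 1 (leading): start with 17.
  bit 2 = 0: square 17^2 = 289 ≡ 33 (mod 64).
Final value: 17^2 ≡ 33 (mod 64).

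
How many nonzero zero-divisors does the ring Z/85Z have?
In Z/85Z each nonzero element is either a unit (gcd with 85 is 1) or a zero-divisor (gcd > 1). The number of units is φ(85): factorise 85 = 5 · 17, so φ(85) = (5 − 1) · (17 − 1) = 4 · 16 = 64. The nonzero elements number 85 − 1 = 84. Hence the nonzero zero-divisors number 84 − 64 = 20.

Final answer: Z/85Z has 20 nonzero zero-divisors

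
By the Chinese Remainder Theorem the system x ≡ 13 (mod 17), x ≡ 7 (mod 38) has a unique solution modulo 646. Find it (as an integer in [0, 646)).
x ≡ 387 (mod 646); the representative in [0, 646) is 387

The moduli 17, 38 are pairwise coprime, so by the CRT there is a unique solution mod 17·38 = 646.
Solve by successive substitution. Start with x ≡ 13 (mod 17).
  Combine with x ≡ 7 (mod 38): write x = 13 + 17·t and require 13 + 17·t ≡ 7 (mod 38), i.e. 17·t ≡ 7 − 13 ≡ 32 (mod 38). Since 17^(−1) ≡ 9 (mod 38), t ≡ 9·32 ≡ 22 (mod 38). So x ≡ 13 + 17·22 = 387 (mod 646).
Unique solution in [0, 646): x = 387.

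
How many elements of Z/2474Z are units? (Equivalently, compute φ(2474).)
An element a ∈ Z/2474Z is a unit iff gcd(a, 2474) = 1, so the number of units is φ(2474). φ is multiplicative, with φ(p^e) = p^e − p^(e−1). Factorise 2474 = 2 · 1237. Then
  φ(2474) = (2 − 1) · (1237 − 1) = 1 · 1236 = 1236.

Final answer: Z/2474Z has φ(2474) = 1236 units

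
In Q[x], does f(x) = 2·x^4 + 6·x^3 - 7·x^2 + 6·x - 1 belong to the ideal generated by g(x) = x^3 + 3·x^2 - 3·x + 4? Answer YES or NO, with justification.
In Q[x] the ideal (g) consists of all multiples of g, so f ∈ (g) iff g | f, i.e. iff the remainder of f on division by g is 0. Divide f by g (g is monic, so eliminate the leading term of the running remainder at each step):
  leading term 2·x^4: subtract (2·x)·g(x) = 2·x^4 + 6·x^3 - 6·x^2 + 8·x, leaving -x^2 - 2·x - 1
The remainder r(x) = -x^2 - 2·x - 1 ≠ 0 (and deg r < deg g), so g ∤ f, i.e. f ∉ (g).

Final answer: NO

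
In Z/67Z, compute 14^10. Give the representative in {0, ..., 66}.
Use repeated squaring. Binary(10) = 1010. Walk through the bits of the exponent 10 left-to-right: at each bit after the leading one, square the running value, then multiply by 14 if the bit is 1 (always reducing mod 67):
  bit 1 = 1 (leading): start with 14.
  bit 2 = 0: square 14^2 = 196 ≡ 62 (mod 67).
  bit 3 = 1: square 62^2 = 3844 ≡ 25; bit is 1, so multiply 25·14 = 350 ≡ 15 (mod 67).
  bit 4 = 0: square 15^2 = 225 ≡ 24 (mod 67).
Final value: 14^10 ≡ 24 (mod 67).

Final answer: 24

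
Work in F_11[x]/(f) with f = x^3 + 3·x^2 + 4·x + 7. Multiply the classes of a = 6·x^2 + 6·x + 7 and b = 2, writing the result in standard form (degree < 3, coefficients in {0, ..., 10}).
a · b ≡ x^2 + x + 3 (mod f(x))

Multiply as integer polynomials: a · b = 12·x^2 + 12·x + 14. Reducing coefficients mod 11: a · b ≡ x^2 + x + 3. This already has degree < 3, so no reduction by f is needed. Hence a · b ≡ x^2 + x + 3 in F_11[x]/(f).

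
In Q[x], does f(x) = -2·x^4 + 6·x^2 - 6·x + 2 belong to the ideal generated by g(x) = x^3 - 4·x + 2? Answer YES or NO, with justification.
In Q[x] the ideal (g) consists of all multiples of g, so f ∈ (g) iff g | f, i.e. iff the remainder of f on division by g is 0. Divide f by g (g is monic, so eliminate the leading term of the running remainder at each step):
  leading term -2·x^4: subtract (-2·x)·g(x) = -2·x^4 + 8·x^2 - 4·x, leaving -2·x^2 - 2·x + 2
The remainder r(x) = -2·x^2 - 2·x + 2 ≠ 0 (and deg r < deg g), so g ∤ f, i.e. f ∉ (g).

Final answer: NO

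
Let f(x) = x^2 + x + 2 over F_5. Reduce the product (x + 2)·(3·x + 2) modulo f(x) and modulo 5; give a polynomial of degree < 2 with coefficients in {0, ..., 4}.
Multiply as integer polynomials: a · b = 3·x^2 + 8·x + 4. Reducing coefficients mod 5: a · b ≡ 3·x^2 + 3·x + 4. Now divide by f(x) = x^2 + x + 2 in F_5[x], eliminating the leading term at each step:
  leading term 3·x^2: subtract (3)·f(x) = 3·x^2 + 3·x + 1, leaving 3 (coefficients mod 5)
The degree is now < 2, so this is the remainder. Hence a · b ≡ 3 in F_5[x]/(f).

Final answer: a · b ≡ 3 (mod f(x))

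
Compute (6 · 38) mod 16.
4

Reduce the factors first: 38 ≡ 6 (mod 16), so 6 · 38 ≡ 6 · 6 (mod 16). 6 · 6 = 36. Dividing by 16: 36 = 2·16 + 4. So (6 · 38) mod 16 = 4.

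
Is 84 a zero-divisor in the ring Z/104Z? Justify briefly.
YES

gcd(84, 104) = 4 > 1, so 84 is not a unit in Z/104Z. In Z/nZ every nonzero non-unit is a zero-divisor: explicitly, take b = 104/gcd = 26 ≠ 0 (mod 104); then 84·26 = 2184 = 21·104, i.e. 84·26 ≡ 0 (mod 104). So 84 is a zero-divisor.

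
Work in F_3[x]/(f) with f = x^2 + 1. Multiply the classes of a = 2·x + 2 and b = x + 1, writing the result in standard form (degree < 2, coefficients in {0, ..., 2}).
a · b ≡ x (mod f(x))

Multiply as integer polynomials: a · b = 2·x^2 + 4·x + 2. Reducing coefficients mod 3: a · b ≡ 2·x^2 + x + 2. Now divide by f(x) = x^2 + 1 in F_3[x], eliminating the leading term at each step:
  leading term 2·x^2: subtract (2)·f(x) = 2·x^2 + 2, leaving x (coefficients mod 3)
The degree is now < 2, so this is the remainder. Hence a · b ≡ x in F_3[x]/(f).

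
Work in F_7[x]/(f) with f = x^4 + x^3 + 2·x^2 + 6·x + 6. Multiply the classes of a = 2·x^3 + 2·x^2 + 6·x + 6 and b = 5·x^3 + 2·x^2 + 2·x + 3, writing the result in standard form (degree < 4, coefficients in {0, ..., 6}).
Multiply as integer polynomials: a · b = 10·x^6 + 14·x^5 + 38·x^4 + 52·x^3 + 30·x^2 + 30·x + 18. Reducing coefficients mod 7: a · b ≡ 3·x^6 + 3·x^4 + 3·x^3 + 2·x^2 + 2·x + 4. Now divide by f(x) = x^4 + x^3 + 2·x^2 + 6·x + 6 in F_7[x], eliminating the leading term at each step:
  leading term 3·x^6: subtract (3·x^2)·f(x) = 3·x^6 + 3·x^5 + 6·x^4 + 4·x^3 + 4·x^2, leaving 4·x^5 + 4·x^4 + 6·x^3 + 5·x^2 + 2·x + 4 (coefficients mod 7)
  leading term 4·x^5: subtract (4·x)·f(x) = 4·x^5 + 4·x^4 + x^3 + 3·x^2 + 3·x, leaving 5·x^3 + 2·x^2 + 6·x + 4 (coefficients mod 7)
The degree is now < 4, so this is the remainder. Hence a · b ≡ 5·x^3 + 2·x^2 + 6·x + 4 in F_7[x]/(f).

Final answer: a · b ≡ 5·x^3 + 2·x^2 + 6·x + 4 (mod f(x))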